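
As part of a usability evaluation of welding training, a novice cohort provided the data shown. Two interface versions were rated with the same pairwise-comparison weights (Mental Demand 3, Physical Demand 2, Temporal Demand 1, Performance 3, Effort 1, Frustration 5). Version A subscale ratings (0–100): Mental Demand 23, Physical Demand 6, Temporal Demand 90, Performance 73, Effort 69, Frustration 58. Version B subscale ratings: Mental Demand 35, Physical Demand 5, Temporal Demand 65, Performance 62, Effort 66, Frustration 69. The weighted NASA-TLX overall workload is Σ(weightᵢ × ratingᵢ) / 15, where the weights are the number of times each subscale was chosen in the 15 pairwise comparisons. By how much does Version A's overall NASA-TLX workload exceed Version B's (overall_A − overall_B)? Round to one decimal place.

Version A weighted sum = 3·23 + 2·6 + 1·90 + 3·73 + 1·69 + 5·58 = 69 + 12 + 90 + 219 + 69 + 290 = 749; overall_A = 749/15 = 49.9333.
Version B weighted sum = 3·35 + 2·5 + 1·65 + 3·62 + 1·66 + 5·69 = 105 + 10 + 65 + 186 + 66 + 345 = 777; overall_B = 777/15 = 51.8000.
Difference = 49.9333 − 51.8000 = -1.8667 ≈ -1.9.

-1.9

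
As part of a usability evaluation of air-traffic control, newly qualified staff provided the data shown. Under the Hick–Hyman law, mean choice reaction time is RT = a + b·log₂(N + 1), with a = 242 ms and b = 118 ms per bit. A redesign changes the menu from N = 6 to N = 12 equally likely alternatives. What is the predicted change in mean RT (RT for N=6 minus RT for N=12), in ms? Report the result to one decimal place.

-105.4

RT(6) = 242 + 118·log₂(7) = 242 + 118·2.8074 = 573.2732 ms.
RT(12) = 242 + 118·log₂(13) = 242 + 118·3.7004 = 678.6472 ms.
Difference = 573.2732 − 678.6472 = -105.3740 ≈ -105.4 ms.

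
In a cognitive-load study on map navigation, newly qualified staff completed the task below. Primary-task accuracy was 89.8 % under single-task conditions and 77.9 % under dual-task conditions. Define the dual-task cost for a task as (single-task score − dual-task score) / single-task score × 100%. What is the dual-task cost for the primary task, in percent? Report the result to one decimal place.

13.3

Cost = (89.8 − 77.9) / 89.8 × 100%
     = 11.9000 / 89.8 × 100% = 13.2517%.
≈ 13.3%.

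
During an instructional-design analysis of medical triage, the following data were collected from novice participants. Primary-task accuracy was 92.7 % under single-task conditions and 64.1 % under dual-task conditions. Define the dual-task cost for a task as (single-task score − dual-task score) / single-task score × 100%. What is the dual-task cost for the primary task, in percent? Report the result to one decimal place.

Cost = (92.7 − 64.1) / 92.7 × 100%
     = 28.6000 / 92.7 × 100% = 30.8522%.
≈ 30.9%.

30.9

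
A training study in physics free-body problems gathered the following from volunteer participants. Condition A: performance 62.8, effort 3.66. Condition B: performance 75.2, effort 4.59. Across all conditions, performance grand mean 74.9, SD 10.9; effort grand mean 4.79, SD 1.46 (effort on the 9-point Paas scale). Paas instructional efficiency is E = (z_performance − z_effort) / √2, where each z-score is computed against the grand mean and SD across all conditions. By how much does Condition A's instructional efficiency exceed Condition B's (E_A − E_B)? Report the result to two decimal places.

Condition A: z_P = (62.8 − 74.9)/10.9 = -1.1101; z_E = (3.66 − 4.79)/1.46 = -0.7740; E_A = (-1.1101 − (-0.7740))/√2 = -0.2377.
Condition B: z_P = (75.2 − 74.9)/10.9 = 0.0275; z_E = (4.59 − 4.79)/1.46 = -0.1370; E_B = (0.0275 − (-0.1370))/√2 = 0.1163.
E_A − E_B = -0.2377 − 0.1163 = -0.3540 ≈ -0.35.

-0.35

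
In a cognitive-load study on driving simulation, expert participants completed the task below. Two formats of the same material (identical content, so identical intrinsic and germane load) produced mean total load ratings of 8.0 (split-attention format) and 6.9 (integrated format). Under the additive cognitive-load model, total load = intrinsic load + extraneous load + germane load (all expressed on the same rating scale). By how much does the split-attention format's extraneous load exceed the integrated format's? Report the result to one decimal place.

Intrinsic and germane load are equal across formats, so the difference in total load equals the difference in extraneous load.
Extraneous-load difference = 8.0 − 6.9 = 1.1.

1.1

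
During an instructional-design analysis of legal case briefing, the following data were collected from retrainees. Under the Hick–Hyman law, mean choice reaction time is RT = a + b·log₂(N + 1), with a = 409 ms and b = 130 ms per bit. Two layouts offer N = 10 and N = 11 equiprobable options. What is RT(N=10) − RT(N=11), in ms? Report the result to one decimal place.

-16.3

RT(10) = 409 + 130·log₂(11) = 409 + 130·3.4594 = 858.7220 ms.
RT(11) = 409 + 130·log₂(12) = 409 + 130·3.5850 = 875.0500 ms.
Difference = 858.7220 − 875.0500 = -16.3280 ≈ -16.3 ms.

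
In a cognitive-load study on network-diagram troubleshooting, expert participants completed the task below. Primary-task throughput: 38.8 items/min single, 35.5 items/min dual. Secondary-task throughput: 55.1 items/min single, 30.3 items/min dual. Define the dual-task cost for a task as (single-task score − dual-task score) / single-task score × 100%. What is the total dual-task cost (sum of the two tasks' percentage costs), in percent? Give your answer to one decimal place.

Primary cost = (38.8 − 35.5) / 38.8 × 100% = 8.5052%.
Secondary cost = (55.1 − 30.3) / 55.1 × 100% = 45.0091%.
Total = 8.5052% + 45.0091% = 53.5143% ≈ 53.5%.

53.5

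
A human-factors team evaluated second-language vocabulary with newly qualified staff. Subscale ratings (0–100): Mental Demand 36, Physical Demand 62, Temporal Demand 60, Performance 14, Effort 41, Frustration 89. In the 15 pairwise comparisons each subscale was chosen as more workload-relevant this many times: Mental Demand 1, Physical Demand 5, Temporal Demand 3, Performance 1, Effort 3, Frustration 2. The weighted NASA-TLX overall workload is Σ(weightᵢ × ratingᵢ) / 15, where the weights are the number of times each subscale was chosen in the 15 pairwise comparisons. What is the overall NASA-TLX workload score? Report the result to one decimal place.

The tallies are the weights (they sum to 15).
Weighted sum = 1·36 + 5·62 + 3·60 + 1·14 + 3·41 + 2·89
            = 36 + 310 + 180 + 14 + 123 + 178 = 841.
Overall workload = 841 / 15 = 56.0667 ≈ 56.1.

56.1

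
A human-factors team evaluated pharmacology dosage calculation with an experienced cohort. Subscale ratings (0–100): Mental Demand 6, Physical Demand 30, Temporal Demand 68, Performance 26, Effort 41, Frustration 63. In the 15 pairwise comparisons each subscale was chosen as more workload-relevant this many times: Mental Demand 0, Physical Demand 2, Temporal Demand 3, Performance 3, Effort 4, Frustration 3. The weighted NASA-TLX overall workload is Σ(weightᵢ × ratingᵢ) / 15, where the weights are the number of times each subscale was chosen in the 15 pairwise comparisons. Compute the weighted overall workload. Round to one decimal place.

46.3

The tallies are the weights (they sum to 15).
Weighted sum = 0·6 + 2·30 + 3·68 + 3·26 + 4·41 + 3·63
            = 0 + 60 + 204 + 78 + 164 + 189 = 695.
Overall workload = 695 / 15 = 46.3333 ≈ 46.3.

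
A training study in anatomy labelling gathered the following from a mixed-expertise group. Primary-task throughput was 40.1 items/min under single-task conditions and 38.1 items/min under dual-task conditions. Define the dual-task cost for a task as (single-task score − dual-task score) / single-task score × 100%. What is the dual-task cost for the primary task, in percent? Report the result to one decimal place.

Cost = (40.1 − 38.1) / 40.1 × 100%
     = 2.0000 / 40.1 × 100% = 4.9875%.
≈ 5.0%.

5.0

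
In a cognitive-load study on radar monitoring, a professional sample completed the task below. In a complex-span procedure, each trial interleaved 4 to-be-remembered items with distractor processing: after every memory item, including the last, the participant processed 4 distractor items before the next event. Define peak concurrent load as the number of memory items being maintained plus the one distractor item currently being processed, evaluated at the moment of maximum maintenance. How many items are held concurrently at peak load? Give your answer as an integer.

5

Maintenance is greatest during the distractor(s) after memory item 4: all 4 memory items are being held.
One distractor item is concurrently being processed.
Peak concurrent load = 4 + 1 = 5 items.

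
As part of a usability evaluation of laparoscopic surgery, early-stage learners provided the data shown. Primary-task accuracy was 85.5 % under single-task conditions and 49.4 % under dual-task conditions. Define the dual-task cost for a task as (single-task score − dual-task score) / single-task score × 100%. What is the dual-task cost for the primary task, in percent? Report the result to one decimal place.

Cost = (85.5 − 49.4) / 85.5 × 100%
     = 36.1000 / 85.5 × 100% = 42.2222%.
≈ 42.2%.

42.2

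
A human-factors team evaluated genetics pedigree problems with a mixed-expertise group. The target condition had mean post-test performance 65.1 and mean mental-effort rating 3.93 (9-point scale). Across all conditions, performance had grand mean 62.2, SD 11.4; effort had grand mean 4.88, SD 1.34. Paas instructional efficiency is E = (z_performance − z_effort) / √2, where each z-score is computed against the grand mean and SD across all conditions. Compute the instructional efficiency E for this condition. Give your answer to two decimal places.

0.68

z_performance = (65.1 − 62.2) / 11.4 = 2.9000 / 11.4 = 0.2544.
z_effort = (3.93 − 4.88) / 1.34 = -0.9500 / 1.34 = -0.7090.
z_P − z_E = 0.2544 − (-0.7090) = 0.9634.
E = 0.9634 / √2 = 0.9634 / 1.41421 = 0.6812 ≈ 0.68.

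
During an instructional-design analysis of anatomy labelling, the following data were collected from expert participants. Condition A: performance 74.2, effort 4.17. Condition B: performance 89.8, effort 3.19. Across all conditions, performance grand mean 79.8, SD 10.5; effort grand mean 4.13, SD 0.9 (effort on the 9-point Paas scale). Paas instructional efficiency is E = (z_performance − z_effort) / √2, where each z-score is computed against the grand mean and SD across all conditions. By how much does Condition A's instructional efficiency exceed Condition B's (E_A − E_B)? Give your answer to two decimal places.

-1.82

Condition A: z_P = (74.2 − 79.8)/10.5 = -0.5333; z_E = (4.17 − 4.13)/0.9 = 0.0444; E_A = (-0.5333 − 0.0444)/√2 = -0.4085.
Condition B: z_P = (89.8 − 79.8)/10.5 = 0.9524; z_E = (3.19 − 4.13)/0.9 = -1.0444; E_B = (0.9524 − (-1.0444))/√2 = 1.4120.
E_A − E_B = -0.4085 − 1.4120 = -1.8205 ≈ -1.82.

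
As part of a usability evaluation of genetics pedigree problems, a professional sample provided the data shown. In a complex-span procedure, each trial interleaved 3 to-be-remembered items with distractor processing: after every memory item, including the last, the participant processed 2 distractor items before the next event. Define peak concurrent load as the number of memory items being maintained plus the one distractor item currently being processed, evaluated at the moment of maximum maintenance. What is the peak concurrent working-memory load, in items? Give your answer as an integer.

4

Maintenance is greatest during the distractor(s) after memory item 3: all 3 memory items are being held.
One distractor item is concurrently being processed.
Peak concurrent load = 3 + 1 = 4 items.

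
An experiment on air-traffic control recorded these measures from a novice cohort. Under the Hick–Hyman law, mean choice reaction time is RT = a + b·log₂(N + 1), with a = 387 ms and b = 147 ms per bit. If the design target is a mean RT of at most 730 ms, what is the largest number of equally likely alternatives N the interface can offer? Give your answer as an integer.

4

Set 387 + 147·log₂(N + 1) ≤ 730.
log₂(N + 1) ≤ (730 − 387) / 147 = 2.3333.
N + 1 ≤ 2^2.3333 = 5.0396.
N ≤ 4.0396, so the largest integer N is 4.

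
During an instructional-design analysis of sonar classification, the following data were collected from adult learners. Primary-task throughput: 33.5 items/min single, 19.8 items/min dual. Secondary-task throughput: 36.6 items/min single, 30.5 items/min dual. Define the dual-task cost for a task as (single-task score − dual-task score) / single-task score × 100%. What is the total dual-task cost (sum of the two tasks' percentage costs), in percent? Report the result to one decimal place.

57.6

Primary cost = (33.5 − 19.8) / 33.5 × 100% = 40.8955%.
Secondary cost = (36.6 − 30.5) / 36.6 × 100% = 16.6667%.
Total = 40.8955% + 16.6667% = 57.5622% ≈ 57.6%.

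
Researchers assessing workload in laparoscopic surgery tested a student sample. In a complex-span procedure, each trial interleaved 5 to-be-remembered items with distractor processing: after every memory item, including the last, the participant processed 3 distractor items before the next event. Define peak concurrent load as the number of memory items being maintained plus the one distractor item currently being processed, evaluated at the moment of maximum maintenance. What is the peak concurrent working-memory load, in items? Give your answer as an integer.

Maintenance is greatest during the distractor(s) after memory item 5: all 5 memory items are being held.
One distractor item is concurrently being processed.
Peak concurrent load = 5 + 1 = 6 items.

6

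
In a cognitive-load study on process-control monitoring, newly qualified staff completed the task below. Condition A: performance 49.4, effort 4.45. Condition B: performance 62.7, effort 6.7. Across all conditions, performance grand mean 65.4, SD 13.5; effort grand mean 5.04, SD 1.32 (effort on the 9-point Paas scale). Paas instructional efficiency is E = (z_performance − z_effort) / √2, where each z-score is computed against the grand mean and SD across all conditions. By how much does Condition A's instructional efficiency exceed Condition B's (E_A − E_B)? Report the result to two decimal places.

0.51

Condition A: z_P = (49.4 − 65.4)/13.5 = -1.1852; z_E = (4.45 − 5.04)/1.32 = -0.4470; E_A = (-1.1852 − (-0.4470))/√2 = -0.5220.
Condition B: z_P = (62.7 − 65.4)/13.5 = -0.2000; z_E = (6.7 − 5.04)/1.32 = 1.2576; E_B = (-0.2000 − 1.2576)/√2 = -1.0307.
E_A − E_B = -0.5220 − (-1.0307) = 0.5087 ≈ 0.51.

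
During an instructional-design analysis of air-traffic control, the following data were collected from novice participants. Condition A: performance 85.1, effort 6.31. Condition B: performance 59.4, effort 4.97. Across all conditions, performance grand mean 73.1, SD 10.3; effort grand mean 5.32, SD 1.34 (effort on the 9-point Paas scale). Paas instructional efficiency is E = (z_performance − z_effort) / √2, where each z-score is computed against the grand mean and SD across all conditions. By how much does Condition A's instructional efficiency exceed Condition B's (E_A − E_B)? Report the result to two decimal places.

Condition A: z_P = (85.1 − 73.1)/10.3 = 1.1650; z_E = (6.31 − 5.32)/1.34 = 0.7388; E_A = (1.1650 − 0.7388)/√2 = 0.3014.
Condition B: z_P = (59.4 − 73.1)/10.3 = -1.3301; z_E = (4.97 − 5.32)/1.34 = -0.2612; E_B = (-1.3301 − (-0.2612))/√2 = -0.7558.
E_A − E_B = 0.3014 − (-0.7558) = 1.0572 ≈ 1.06.

1.06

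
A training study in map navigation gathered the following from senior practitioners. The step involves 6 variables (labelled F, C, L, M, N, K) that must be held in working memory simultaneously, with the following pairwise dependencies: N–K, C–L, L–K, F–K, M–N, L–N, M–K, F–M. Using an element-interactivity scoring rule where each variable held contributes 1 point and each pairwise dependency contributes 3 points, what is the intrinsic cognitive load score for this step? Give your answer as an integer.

30

Count of variables held simultaneously: 6.
Count of pairwise dependencies listed: 8.
Element contribution: 6 × 1 = 6.
Interaction contribution: 8 × 3 = 24.
Intrinsic load = 6 + 24 = 30.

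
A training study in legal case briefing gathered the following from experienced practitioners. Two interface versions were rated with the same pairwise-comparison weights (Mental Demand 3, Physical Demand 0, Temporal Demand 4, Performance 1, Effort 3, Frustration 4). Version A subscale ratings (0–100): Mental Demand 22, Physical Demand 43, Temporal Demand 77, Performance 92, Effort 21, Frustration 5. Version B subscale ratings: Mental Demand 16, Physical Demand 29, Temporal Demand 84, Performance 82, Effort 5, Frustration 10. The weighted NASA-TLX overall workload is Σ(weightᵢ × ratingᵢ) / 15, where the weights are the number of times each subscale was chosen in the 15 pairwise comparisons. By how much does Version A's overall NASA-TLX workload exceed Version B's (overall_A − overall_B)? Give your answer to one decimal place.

1.9

Version A weighted sum = 3·22 + 0·43 + 4·77 + 1·92 + 3·21 + 4·5 = 66 + 0 + 308 + 92 + 63 + 20 = 549; overall_A = 549/15 = 36.6000.
Version B weighted sum = 3·16 + 0·29 + 4·84 + 1·82 + 3·5 + 4·10 = 48 + 0 + 336 + 82 + 15 + 40 = 521; overall_B = 521/15 = 34.7333.
Difference = 36.6000 − 34.7333 = 1.8667 ≈ 1.9.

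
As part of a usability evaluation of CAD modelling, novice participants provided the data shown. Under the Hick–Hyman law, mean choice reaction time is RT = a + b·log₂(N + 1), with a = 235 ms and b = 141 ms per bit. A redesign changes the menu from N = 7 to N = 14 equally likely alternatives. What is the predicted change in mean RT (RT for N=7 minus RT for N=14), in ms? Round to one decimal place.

RT(7) = 235 + 141·log₂(8) = 235 + 141·3.0000 = 658.0000 ms.
RT(14) = 235 + 141·log₂(15) = 235 + 141·3.9069 = 785.8729 ms.
Difference = 658.0000 − 785.8729 = -127.8729 ≈ -127.9 ms.

-127.9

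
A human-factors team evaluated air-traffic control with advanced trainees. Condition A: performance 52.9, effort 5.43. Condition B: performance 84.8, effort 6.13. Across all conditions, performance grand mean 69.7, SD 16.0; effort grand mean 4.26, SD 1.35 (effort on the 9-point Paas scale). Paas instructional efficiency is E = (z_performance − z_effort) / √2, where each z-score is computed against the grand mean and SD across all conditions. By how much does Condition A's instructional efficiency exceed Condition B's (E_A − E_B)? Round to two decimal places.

-1.04

Condition A: z_P = (52.9 − 69.7)/16.0 = -1.0500; z_E = (5.43 − 4.26)/1.35 = 0.8667; E_A = (-1.0500 − 0.8667)/√2 = -1.3553.
Condition B: z_P = (84.8 − 69.7)/16.0 = 0.9437; z_E = (6.13 − 4.26)/1.35 = 1.3852; E_B = (0.9437 − 1.3852)/√2 = -0.3122.
E_A − E_B = -1.3553 − (-0.3122) = -1.0431 ≈ -1.04.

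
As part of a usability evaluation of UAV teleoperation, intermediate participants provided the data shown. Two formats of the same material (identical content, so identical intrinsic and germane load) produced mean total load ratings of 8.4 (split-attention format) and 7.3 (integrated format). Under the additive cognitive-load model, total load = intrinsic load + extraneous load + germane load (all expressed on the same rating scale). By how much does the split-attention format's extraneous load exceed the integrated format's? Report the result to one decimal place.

Intrinsic and germane load are equal across formats, so the difference in total load equals the difference in extraneous load.
Extraneous-load difference = 8.4 − 7.3 = 1.1.

1.1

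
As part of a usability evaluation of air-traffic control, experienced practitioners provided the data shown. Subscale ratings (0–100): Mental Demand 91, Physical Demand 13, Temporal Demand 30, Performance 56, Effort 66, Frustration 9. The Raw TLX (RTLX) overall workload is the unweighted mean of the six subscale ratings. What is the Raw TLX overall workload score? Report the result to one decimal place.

44.2

Sum of ratings = 91 + 13 + 30 + 56 + 66 + 9 = 265.
RTLX = 265 / 6 = 44.1667 ≈ 44.2.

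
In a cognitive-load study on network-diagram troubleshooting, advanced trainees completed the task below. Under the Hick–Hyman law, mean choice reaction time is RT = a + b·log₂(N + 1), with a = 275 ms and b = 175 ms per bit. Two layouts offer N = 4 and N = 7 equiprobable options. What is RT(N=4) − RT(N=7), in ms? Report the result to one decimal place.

RT(4) = 275 + 175·log₂(5) = 275 + 175·2.3219 = 681.3325 ms.
RT(7) = 275 + 175·log₂(8) = 275 + 175·3.0000 = 800.0000 ms.
Difference = 681.3325 − 800.0000 = -118.6675 ≈ -118.7 ms.

-118.7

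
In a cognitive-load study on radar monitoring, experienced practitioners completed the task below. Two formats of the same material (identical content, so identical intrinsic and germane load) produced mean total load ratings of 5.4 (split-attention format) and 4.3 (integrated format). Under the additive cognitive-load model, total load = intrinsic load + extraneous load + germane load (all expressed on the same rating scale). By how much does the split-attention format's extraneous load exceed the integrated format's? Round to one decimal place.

Intrinsic and germane load are equal across formats, so the difference in total load equals the difference in extraneous load.
Extraneous-load difference = 5.4 − 4.3 = 1.1.

1.1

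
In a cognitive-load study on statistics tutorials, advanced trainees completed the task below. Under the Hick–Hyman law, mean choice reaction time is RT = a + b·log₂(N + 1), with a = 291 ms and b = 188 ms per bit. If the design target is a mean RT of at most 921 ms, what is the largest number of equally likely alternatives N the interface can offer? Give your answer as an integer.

9

Set 291 + 188·log₂(N + 1) ≤ 921.
log₂(N + 1) ≤ (921 − 291) / 188 = 3.3511.
N + 1 ≤ 2^3.3511 = 10.2043.
N ≤ 9.2043, so the largest integer N is 9.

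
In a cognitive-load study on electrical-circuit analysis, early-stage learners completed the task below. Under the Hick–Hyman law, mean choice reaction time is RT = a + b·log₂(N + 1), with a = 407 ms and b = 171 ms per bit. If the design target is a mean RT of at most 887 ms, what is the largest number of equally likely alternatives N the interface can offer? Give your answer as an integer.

Set 407 + 171·log₂(N + 1) ≤ 887.
log₂(N + 1) ≤ (887 − 407) / 171 = 2.8070.
N + 1 ≤ 2^2.8070 = 6.9983.
N ≤ 5.9983, so the largest integer N is 5.

5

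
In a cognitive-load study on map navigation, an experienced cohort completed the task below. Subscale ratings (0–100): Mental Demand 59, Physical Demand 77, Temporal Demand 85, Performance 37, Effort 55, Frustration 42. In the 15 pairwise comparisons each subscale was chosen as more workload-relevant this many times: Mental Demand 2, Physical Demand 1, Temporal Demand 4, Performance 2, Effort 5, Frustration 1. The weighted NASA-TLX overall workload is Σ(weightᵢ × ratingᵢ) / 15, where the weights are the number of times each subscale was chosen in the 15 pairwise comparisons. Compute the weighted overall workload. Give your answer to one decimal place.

The tallies are the weights (they sum to 15).
Weighted sum = 2·59 + 1·77 + 4·85 + 2·37 + 5·55 + 1·42
            = 118 + 77 + 340 + 74 + 275 + 42 = 926.
Overall workload = 926 / 15 = 61.7333 ≈ 61.7.

61.7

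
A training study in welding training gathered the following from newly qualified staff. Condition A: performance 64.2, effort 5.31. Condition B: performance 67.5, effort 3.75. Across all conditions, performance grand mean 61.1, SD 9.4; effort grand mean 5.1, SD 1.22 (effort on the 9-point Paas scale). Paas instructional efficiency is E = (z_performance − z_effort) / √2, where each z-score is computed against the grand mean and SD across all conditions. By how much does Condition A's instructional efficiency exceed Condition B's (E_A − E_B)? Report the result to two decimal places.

Condition A: z_P = (64.2 − 61.1)/9.4 = 0.3298; z_E = (5.31 − 5.1)/1.22 = 0.1721; E_A = (0.3298 − 0.1721)/√2 = 0.1115.
Condition B: z_P = (67.5 − 61.1)/9.4 = 0.6809; z_E = (3.75 − 5.1)/1.22 = -1.1066; E_B = (0.6809 − (-1.1066))/√2 = 1.2640.
E_A − E_B = 0.1115 − 1.2640 = -1.1525 ≈ -1.15.

-1.15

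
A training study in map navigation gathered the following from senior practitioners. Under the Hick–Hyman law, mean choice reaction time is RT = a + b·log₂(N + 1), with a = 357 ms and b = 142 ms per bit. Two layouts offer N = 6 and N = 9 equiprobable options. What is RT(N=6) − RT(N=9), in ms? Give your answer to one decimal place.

-73.1

RT(6) = 357 + 142·log₂(7) = 357 + 142·2.8074 = 755.6508 ms.
RT(9) = 357 + 142·log₂(10) = 357 + 142·3.3219 = 828.7098 ms.
Difference = 755.6508 − 828.7098 = -73.0590 ≈ -73.1 ms.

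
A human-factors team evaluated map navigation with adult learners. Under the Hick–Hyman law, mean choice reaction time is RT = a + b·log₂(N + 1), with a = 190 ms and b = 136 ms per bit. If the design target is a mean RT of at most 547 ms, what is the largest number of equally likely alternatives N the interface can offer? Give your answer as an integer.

5

Set 190 + 136·log₂(N + 1) ≤ 547.
log₂(N + 1) ≤ (547 − 190) / 136 = 2.6250.
N + 1 ≤ 2^2.6250 = 6.1688.
N ≤ 5.1688, so the largest integer N is 5.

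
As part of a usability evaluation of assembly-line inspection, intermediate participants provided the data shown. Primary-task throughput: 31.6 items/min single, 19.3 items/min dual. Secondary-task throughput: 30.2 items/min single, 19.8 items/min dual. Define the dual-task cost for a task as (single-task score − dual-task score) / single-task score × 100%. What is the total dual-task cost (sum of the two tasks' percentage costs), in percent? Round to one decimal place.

Primary cost = (31.6 − 19.3) / 31.6 × 100% = 38.9241%.
Secondary cost = (30.2 − 19.8) / 30.2 × 100% = 34.4371%.
Total = 38.9241% + 34.4371% = 73.3612% ≈ 73.4%.

73.4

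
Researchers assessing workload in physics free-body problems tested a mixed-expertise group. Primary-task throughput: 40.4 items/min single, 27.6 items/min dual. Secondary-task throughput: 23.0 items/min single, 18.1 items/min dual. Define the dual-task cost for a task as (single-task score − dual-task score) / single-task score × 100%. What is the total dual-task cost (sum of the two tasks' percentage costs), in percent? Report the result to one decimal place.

53.0

Primary cost = (40.4 − 27.6) / 40.4 × 100% = 31.6832%.
Secondary cost = (23.0 − 18.1) / 23.0 × 100% = 21.3043%.
Total = 31.6832% + 21.3043% = 52.9875% ≈ 53.0%.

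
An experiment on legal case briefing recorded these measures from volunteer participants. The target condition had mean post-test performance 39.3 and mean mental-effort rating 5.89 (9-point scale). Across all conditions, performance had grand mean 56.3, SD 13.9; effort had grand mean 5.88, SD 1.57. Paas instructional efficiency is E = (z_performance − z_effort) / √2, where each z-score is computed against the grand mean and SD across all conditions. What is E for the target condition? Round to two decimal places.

-0.87

z_performance = (39.3 − 56.3) / 13.9 = -17.0000 / 13.9 = -1.2230.
z_effort = (5.89 − 5.88) / 1.57 = 0.0100 / 1.57 = 0.0064.
z_P − z_E = -1.2230 − 0.0064 = -1.2294.
E = -1.2294 / √2 = -1.2294 / 1.41421 = -0.8693 ≈ -0.87.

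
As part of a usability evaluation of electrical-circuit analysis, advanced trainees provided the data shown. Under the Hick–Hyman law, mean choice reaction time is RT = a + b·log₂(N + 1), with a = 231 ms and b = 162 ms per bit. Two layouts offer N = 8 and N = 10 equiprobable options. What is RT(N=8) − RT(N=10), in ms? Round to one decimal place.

-46.9

RT(8) = 231 + 162·log₂(9) = 231 + 162·3.1699 = 744.5238 ms.
RT(10) = 231 + 162·log₂(11) = 231 + 162·3.4594 = 791.4228 ms.
Difference = 744.5238 − 791.4228 = -46.8990 ≈ -46.9 ms.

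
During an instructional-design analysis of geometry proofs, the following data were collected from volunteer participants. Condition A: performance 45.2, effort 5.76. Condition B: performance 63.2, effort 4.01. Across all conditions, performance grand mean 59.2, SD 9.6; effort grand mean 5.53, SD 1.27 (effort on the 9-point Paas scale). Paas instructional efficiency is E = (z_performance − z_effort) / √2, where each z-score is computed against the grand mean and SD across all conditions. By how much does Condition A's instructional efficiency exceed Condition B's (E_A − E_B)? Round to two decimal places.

Condition A: z_P = (45.2 − 59.2)/9.6 = -1.4583; z_E = (5.76 − 5.53)/1.27 = 0.1811; E_A = (-1.4583 − 0.1811)/√2 = -1.1592.
Condition B: z_P = (63.2 − 59.2)/9.6 = 0.4167; z_E = (4.01 − 5.53)/1.27 = -1.1969; E_B = (0.4167 − (-1.1969))/√2 = 1.1410.
E_A − E_B = -1.1592 − 1.1410 = -2.3002 ≈ -2.30.

-2.30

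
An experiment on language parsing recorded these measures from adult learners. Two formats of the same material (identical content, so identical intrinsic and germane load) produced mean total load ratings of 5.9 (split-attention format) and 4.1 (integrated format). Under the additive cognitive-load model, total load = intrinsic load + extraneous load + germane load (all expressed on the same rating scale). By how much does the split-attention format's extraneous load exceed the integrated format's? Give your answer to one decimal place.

1.8

Intrinsic and germane load are equal across formats, so the difference in total load equals the difference in extraneous load.
Extraneous-load difference = 5.9 − 4.1 = 1.8.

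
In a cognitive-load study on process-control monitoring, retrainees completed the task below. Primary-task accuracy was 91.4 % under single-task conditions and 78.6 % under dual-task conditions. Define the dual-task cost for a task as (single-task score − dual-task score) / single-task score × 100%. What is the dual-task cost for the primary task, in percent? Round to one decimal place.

14.0

Cost = (91.4 − 78.6) / 91.4 × 100%
     = 12.8000 / 91.4 × 100% = 14.0044%.
≈ 14.0%.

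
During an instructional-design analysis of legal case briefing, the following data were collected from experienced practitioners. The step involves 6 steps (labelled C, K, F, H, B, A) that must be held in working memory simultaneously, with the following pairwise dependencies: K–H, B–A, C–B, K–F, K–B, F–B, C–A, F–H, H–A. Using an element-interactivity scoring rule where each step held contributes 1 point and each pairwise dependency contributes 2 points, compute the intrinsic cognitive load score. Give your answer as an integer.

24

Count of steps held simultaneously: 6.
Count of pairwise dependencies listed: 9.
Element contribution: 6 × 1 = 6.
Interaction contribution: 9 × 2 = 18.
Intrinsic load = 6 + 18 = 24.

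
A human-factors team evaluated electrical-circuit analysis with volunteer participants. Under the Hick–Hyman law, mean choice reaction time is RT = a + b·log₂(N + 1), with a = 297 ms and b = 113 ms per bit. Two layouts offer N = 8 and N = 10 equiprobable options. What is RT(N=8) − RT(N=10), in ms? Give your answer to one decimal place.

-32.7

RT(8) = 297 + 113·log₂(9) = 297 + 113·3.1699 = 655.1987 ms.
RT(10) = 297 + 113·log₂(11) = 297 + 113·3.4594 = 687.9122 ms.
Difference = 655.1987 − 687.9122 = -32.7135 ≈ -32.7 ms.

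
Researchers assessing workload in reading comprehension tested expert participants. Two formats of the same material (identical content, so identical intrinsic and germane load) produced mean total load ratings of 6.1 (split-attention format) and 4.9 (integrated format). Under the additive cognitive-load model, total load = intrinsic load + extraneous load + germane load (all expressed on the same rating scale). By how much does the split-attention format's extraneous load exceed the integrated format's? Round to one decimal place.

1.2

Intrinsic and germane load are equal across formats, so the difference in total load equals the difference in extraneous load.
Extraneous-load difference = 6.1 − 4.9 = 1.2.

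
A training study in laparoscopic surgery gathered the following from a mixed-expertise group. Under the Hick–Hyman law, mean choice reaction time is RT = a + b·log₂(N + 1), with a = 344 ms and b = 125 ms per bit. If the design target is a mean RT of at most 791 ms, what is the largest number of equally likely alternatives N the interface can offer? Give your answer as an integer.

10

Set 344 + 125·log₂(N + 1) ≤ 791.
log₂(N + 1) ≤ (791 − 344) / 125 = 3.5760.
N + 1 ≤ 2^3.5760 = 11.9257.
N ≤ 10.9257, so the largest integer N is 10.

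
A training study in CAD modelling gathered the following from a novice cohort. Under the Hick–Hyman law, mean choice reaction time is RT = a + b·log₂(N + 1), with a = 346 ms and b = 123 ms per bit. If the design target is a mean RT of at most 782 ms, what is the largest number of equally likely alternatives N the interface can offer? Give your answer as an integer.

10

Set 346 + 123·log₂(N + 1) ≤ 782.
log₂(N + 1) ≤ (782 − 346) / 123 = 3.5447.
N + 1 ≤ 2^3.5447 = 11.6697.
N ≤ 10.6697, so the largest integer N is 10.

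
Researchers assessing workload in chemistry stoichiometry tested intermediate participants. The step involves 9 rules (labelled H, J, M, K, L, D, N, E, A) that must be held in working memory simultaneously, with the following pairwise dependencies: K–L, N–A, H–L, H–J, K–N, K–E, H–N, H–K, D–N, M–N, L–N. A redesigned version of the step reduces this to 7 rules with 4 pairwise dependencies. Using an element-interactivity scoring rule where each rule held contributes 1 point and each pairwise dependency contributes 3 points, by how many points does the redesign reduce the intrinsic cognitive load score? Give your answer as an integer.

23

Original: 9 × 1 + 11 × 3 = 9 + 33 = 42.
Redesigned: 7 × 1 + 4 × 3 = 7 + 12 = 19.
Reduction = 42 − 19 = 23.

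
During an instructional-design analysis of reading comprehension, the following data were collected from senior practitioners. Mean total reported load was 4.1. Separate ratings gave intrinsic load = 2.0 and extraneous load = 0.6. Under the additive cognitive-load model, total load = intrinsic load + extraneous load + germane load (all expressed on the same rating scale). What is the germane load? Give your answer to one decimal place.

1.5

germane load = total − intrinsic − extraneous
             = 4.1 − 2.0 − 0.6 = 1.5.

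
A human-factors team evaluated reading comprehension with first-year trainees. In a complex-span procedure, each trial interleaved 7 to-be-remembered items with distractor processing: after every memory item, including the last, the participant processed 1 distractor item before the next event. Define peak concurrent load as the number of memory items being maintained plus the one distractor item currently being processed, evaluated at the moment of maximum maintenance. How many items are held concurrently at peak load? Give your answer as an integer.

8

Maintenance is greatest during the distractor(s) after memory item 7: all 7 memory items are being held.
One distractor item is concurrently being processed.
Peak concurrent load = 7 + 1 = 8 items.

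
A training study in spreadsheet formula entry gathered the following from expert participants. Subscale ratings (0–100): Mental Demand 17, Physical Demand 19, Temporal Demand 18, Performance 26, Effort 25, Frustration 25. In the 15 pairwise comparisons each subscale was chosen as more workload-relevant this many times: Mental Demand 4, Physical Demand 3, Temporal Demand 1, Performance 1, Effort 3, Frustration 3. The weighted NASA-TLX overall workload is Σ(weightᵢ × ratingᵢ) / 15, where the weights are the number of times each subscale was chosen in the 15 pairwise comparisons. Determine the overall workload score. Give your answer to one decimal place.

The tallies are the weights (they sum to 15).
Weighted sum = 4·17 + 3·19 + 1·18 + 1·26 + 3·25 + 3·25
            = 68 + 57 + 18 + 26 + 75 + 75 = 319.
Overall workload = 319 / 15 = 21.2667 ≈ 21.3.

21.3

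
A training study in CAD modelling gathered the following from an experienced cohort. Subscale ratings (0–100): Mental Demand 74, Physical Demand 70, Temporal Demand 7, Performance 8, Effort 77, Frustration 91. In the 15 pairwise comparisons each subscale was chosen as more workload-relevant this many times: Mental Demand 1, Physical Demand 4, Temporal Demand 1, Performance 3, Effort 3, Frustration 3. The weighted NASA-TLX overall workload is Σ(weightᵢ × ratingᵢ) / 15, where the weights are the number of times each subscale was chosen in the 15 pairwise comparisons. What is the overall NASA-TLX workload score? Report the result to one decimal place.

The tallies are the weights (they sum to 15).
Weighted sum = 1·74 + 4·70 + 1·7 + 3·8 + 3·77 + 3·91
            = 74 + 280 + 7 + 24 + 231 + 273 = 889.
Overall workload = 889 / 15 = 59.2667 ≈ 59.3.

59.3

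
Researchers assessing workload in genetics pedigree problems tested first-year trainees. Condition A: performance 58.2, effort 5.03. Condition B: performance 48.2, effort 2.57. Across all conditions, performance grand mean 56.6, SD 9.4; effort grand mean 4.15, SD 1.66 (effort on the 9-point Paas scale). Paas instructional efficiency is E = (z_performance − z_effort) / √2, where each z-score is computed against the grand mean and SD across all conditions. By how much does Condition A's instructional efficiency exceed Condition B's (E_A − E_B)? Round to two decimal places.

-0.30

Condition A: z_P = (58.2 − 56.6)/9.4 = 0.1702; z_E = (5.03 − 4.15)/1.66 = 0.5301; E_A = (0.1702 − 0.5301)/√2 = -0.2545.
Condition B: z_P = (48.2 − 56.6)/9.4 = -0.8936; z_E = (2.57 − 4.15)/1.66 = -0.9518; E_B = (-0.8936 − (-0.9518))/√2 = 0.0412.
E_A − E_B = -0.2545 − 0.0412 = -0.2957 ≈ -0.30.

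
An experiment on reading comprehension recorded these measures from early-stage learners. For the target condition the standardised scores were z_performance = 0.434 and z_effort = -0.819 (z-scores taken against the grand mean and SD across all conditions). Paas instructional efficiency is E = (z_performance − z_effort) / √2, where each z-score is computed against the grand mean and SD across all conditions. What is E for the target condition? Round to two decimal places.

z_P − z_E = 0.434 − (-0.819) = 1.2530.
E = 1.2530 / √2 = 1.2530 / 1.41421 = 0.8860 ≈ 0.89.

0.89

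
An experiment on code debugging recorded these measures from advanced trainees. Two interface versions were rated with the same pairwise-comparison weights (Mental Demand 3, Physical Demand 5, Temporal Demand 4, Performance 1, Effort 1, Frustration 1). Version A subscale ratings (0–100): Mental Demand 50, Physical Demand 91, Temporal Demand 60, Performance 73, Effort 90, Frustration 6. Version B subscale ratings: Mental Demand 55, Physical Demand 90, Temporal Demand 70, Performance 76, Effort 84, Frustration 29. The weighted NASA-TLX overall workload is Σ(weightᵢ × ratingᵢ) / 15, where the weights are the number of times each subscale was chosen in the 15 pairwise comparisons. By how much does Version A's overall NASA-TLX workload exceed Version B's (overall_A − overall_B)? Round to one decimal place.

-4.7

Version A weighted sum = 3·50 + 5·91 + 4·60 + 1·73 + 1·90 + 1·6 = 150 + 455 + 240 + 73 + 90 + 6 = 1014; overall_A = 1014/15 = 67.6000.
Version B weighted sum = 3·55 + 5·90 + 4·70 + 1·76 + 1·84 + 1·29 = 165 + 450 + 280 + 76 + 84 + 29 = 1084; overall_B = 1084/15 = 72.2667.
Difference = 67.6000 − 72.2667 = -4.6667 ≈ -4.7.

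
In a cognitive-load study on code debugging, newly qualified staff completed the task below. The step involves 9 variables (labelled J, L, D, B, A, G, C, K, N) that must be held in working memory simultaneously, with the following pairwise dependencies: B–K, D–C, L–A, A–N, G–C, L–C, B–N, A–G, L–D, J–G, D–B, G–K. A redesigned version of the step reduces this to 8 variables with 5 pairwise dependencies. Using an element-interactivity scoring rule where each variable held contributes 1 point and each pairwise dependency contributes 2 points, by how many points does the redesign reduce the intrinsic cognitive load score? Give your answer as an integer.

15

Original: 9 × 1 + 12 × 2 = 9 + 24 = 33.
Redesigned: 8 × 1 + 5 × 2 = 8 + 10 = 18.
Reduction = 33 − 18 = 15.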